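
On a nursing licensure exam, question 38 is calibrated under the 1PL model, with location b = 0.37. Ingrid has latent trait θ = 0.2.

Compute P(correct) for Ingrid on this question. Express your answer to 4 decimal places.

P(θ) = 1 / (1 + exp(−(θ − b)))
Exponent: (0.2 − 0.37) = -0.1700
1/(1 + e^{0.1700}) = 0.4576
P = 0.4576

0.4576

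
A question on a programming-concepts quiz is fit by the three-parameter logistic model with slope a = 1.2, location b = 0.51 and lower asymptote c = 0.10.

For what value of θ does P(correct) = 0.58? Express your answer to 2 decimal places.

P(θ) = c + (1 − c) · 1 / (1 + exp(−a(θ − b)))
Remove guessing floor: (0.58 − 0.10)/(1 − 0.10) = 0.5333
logit = ln(0.5333/0.4667) = 0.1335
θ = b + logit/(a) = 0.51 + 0.1335/1.2000 = 0.6213

0.62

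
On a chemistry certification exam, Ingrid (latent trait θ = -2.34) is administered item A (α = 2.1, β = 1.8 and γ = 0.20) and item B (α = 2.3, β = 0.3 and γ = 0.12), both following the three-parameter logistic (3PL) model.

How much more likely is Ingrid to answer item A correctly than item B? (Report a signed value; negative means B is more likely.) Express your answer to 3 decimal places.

P(θ) = γ + (1 − γ) · 1 / (1 + exp(−α(θ − β)))
P_A = 0.2001
P_B = 0.1220
P_A − P_B = 0.0781

0.078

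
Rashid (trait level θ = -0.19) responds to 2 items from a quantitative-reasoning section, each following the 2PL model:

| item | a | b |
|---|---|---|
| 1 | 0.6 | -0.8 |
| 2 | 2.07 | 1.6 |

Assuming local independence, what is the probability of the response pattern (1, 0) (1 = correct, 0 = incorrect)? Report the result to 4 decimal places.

0.5763

P(θ) = 1 / (1 + exp(−a(θ − b)))
P_1 = 1/(1+e^{-0.3660}) = 0.5905
P_2 = 1/(1+e^{3.7053}) = 0.0240
L = P_1 × (1−P_2) = 0.5905 × 0.9760 = 0.57632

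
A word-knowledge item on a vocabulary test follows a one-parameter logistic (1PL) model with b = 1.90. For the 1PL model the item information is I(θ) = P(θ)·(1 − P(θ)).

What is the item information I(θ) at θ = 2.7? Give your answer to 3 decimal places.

P = 1/(1+e^{-0.8000}) = 0.6900
P(1−P) = 0.6900 × 0.3100 = 0.2139
I = P(1−P) = 0.21391

0.214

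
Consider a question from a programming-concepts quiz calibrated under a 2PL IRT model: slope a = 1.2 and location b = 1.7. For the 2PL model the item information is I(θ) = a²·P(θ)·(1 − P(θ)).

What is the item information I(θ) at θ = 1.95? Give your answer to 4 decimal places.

0.3520

P = 1/(1+e^{-0.3000}) = 0.5744
P(1−P) = 0.5744 × 0.4256 = 0.2445
I = a² × P(1−P) = 1.2² × 0.2445 = 0.35202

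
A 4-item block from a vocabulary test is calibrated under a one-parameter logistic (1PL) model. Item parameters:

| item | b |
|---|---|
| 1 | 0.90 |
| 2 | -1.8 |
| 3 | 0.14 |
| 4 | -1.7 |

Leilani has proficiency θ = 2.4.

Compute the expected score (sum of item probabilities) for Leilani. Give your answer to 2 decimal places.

P(θ) = 1 / (1 + exp(−(θ − b)))
P_1 = 1/(1+e^{-1.5000}) = 0.8176
P_2 = 1/(1+e^{-4.2000}) = 0.9852
P_3 = 1/(1+e^{-2.2600}) = 0.9055
P_4 = 1/(1+e^{-4.1000}) = 0.9837
E[score] = 0.8176 + 0.9852 + 0.9055 + 0.9837 = 3.6920

3.69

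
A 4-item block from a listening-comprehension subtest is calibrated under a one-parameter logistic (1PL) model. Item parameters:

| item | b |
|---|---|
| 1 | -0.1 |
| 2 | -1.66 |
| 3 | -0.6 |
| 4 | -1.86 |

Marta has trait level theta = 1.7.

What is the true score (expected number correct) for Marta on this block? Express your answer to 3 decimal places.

3.706

P(theta) = 1 / (1 + exp(−(theta − b)))
P_1 = 1/(1+e^{-1.8000}) = 0.8581
P_2 = 1/(1+e^{-3.3600}) = 0.9664
P_3 = 1/(1+e^{-2.3000}) = 0.9089
P_4 = 1/(1+e^{-3.5600}) = 0.9723
E[score] = 0.8581 + 0.9664 + 0.9089 + 0.9723 = 3.7058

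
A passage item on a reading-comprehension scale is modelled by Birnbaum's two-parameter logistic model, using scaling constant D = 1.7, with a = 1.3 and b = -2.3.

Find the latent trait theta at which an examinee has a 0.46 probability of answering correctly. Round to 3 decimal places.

-2.373

P(theta) = 1 / (1 + exp(−D·a(theta − b)))
logit = ln(0.4600/0.5400) = -0.1603
theta = b + logit/(1.7·a) = -2.3 + (-0.1603)/2.2100 = -2.3726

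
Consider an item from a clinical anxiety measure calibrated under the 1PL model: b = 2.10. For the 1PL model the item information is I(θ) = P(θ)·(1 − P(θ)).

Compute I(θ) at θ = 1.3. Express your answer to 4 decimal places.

0.2139

P = 1/(1+e^{0.8000}) = 0.3100
P(1−P) = 0.3100 × 0.6900 = 0.2139
I = P(1−P) = 0.21391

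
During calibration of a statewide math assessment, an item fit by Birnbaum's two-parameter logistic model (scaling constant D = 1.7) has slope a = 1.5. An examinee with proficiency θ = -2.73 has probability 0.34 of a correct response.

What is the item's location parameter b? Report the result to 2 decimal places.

-2.47

P(θ) = 1 / (1 + exp(−D·a(θ − b)))
logit(0.34) = ln(0.34/0.66) = -0.6633
b = θ − logit/(1.7·a) = -2.73 − (-0.6633)/2.5500 = -2.4699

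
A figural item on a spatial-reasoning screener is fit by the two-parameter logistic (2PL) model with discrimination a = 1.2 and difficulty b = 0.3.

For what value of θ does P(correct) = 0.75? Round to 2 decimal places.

P(θ) = 1 / (1 + exp(−a(θ − b)))
logit = ln(0.7500/0.2500) = 1.0986
θ = b + logit/(a) = 0.3 + 1.0986/1.2000 = 1.2155

1.22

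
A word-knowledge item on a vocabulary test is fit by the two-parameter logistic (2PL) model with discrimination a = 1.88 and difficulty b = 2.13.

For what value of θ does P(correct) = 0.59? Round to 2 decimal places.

P(θ) = 1 / (1 + exp(−a(θ − b)))
logit = ln(0.5900/0.4100) = 0.3640
θ = b + logit/(a) = 2.13 + 0.3640/1.8800 = 2.3236

2.32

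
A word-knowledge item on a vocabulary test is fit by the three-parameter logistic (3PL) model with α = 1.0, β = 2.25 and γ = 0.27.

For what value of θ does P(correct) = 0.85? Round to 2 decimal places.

P(θ) = γ + (1 − γ) · 1 / (1 + exp(−α(θ − β)))
Remove guessing floor: (0.85 − 0.27)/(1 − 0.27) = 0.7945
logit = ln(0.7945/0.2055) = 1.3524
θ = β + logit/(α) = 2.25 + 1.3524/1.0000 = 3.6024

3.60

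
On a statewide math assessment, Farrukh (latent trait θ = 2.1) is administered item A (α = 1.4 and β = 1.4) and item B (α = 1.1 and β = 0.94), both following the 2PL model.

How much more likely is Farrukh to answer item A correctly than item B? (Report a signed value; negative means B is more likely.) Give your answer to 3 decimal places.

P(θ) = 1 / (1 + exp(−α(θ − β)))
P_A = 0.7271
P_B = 0.7818
P_A − P_B = -0.0547

-0.055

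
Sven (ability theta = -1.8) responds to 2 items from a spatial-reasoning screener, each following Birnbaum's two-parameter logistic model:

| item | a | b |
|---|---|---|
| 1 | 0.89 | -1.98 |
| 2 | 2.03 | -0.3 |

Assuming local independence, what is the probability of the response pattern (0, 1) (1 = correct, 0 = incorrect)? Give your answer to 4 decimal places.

P(theta) = 1 / (1 + exp(−a(theta − b)))
P_1 = 1/(1+e^{-0.1602}) = 0.5400
P_2 = 1/(1+e^{3.0450}) = 0.0454
L = (1−P_1) × P_2 = 0.4600 × 0.0454 = 0.02090

0.0209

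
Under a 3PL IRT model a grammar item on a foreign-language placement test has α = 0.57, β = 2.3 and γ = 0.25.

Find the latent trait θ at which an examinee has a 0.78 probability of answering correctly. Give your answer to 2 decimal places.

P(θ) = γ + (1 − γ) · 1 / (1 + exp(−α(θ − β)))
Remove guessing floor: (0.78 − 0.25)/(1 − 0.25) = 0.7067
logit = ln(0.7067/0.2933) = 0.8792
θ = β + logit/(α) = 2.3 + 0.8792/0.5700 = 3.8425

3.84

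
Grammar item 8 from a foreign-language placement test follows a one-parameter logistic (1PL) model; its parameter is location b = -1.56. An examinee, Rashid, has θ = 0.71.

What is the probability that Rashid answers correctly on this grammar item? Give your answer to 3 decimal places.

P(θ) = 1 / (1 + exp(−(θ − b)))
Exponent: (0.71 − (-1.56)) = 2.2700
1/(1 + e^{-2.2700}) = 0.9064
P = 0.9064

0.906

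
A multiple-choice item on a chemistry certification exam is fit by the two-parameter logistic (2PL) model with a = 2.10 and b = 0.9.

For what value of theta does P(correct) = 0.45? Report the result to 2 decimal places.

P(theta) = 1 / (1 + exp(−a(theta − b)))
logit = ln(0.4500/0.5500) = -0.2007
theta = b + logit/(a) = 0.9 + (-0.2007)/2.1000 = 0.8044

0.80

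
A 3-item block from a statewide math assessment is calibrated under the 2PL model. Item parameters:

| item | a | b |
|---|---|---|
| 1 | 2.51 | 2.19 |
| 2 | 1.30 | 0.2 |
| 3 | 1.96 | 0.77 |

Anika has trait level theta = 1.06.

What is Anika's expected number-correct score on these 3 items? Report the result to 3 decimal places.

1.447

P(theta) = 1 / (1 + exp(−a(theta − b)))
P_1 = 1/(1+e^{2.8363}) = 0.0554
P_2 = 1/(1+e^{-1.1180}) = 0.7536
P_3 = 1/(1+e^{-0.5684}) = 0.6384
E[score] = 0.0554 + 0.7536 + 0.6384 = 1.4474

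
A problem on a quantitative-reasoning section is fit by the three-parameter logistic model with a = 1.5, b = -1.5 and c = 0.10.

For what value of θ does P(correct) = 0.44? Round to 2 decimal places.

P(θ) = c + (1 − c) · 1 / (1 + exp(−a(θ − b)))
Remove guessing floor: (0.44 − 0.10)/(1 − 0.10) = 0.3778
logit = ln(0.3778/0.6222) = -0.4990
θ = b + logit/(a) = -1.5 + (-0.4990)/1.5000 = -1.8327

-1.83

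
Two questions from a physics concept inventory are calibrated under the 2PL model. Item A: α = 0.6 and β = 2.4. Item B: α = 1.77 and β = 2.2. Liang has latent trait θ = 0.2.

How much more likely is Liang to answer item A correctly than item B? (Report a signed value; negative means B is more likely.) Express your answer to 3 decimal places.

P(θ) = 1 / (1 + exp(−α(θ − β)))
P_A = 0.2108
P_B = 0.0282
P_A − P_B = 0.1826

0.183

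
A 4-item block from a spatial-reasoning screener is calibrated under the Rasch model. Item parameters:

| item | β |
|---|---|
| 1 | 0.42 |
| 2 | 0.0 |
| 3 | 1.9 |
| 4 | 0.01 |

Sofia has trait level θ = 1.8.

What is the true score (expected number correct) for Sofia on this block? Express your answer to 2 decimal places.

P(θ) = 1 / (1 + exp(−(θ − β)))
P_1 = 1/(1+e^{-1.3800}) = 0.7990
P_2 = 1/(1+e^{-1.8000}) = 0.8581
P_3 = 1/(1+e^{0.1000}) = 0.4750
P_4 = 1/(1+e^{-1.7900}) = 0.8569
E[score] = 0.7990 + 0.8581 + 0.4750 + 0.8569 = 2.9891

2.99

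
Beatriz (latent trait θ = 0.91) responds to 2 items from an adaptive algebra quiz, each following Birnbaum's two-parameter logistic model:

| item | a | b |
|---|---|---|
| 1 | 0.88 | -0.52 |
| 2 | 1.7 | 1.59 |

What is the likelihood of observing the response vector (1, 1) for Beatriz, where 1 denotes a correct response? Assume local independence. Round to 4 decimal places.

P(θ) = 1 / (1 + exp(−a(θ − b)))
P_1 = 1/(1+e^{-1.2584}) = 0.7788
P_2 = 1/(1+e^{1.1560}) = 0.2394
L = P_1 × P_2 = 0.7788 × 0.2394 = 0.18643

0.1864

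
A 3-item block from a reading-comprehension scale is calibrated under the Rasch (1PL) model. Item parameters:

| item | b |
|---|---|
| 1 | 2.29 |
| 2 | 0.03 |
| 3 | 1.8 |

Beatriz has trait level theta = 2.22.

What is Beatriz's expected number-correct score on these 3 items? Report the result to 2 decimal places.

1.99

P(theta) = 1 / (1 + exp(−(theta − b)))
P_1 = 1/(1+e^{0.0700}) = 0.4825
P_2 = 1/(1+e^{-2.1900}) = 0.8993
P_3 = 1/(1+e^{-0.4200}) = 0.6035
E[score] = 0.4825 + 0.8993 + 0.6035 = 1.9853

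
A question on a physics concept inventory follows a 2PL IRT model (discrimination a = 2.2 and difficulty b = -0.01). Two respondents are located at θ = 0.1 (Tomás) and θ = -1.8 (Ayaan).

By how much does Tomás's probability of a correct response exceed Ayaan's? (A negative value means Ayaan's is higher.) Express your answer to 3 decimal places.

0.541

P(θ) = 1 / (1 + exp(−a(θ − b)))
P(Tomás) = 0.5602  [exponent 0.2420]
P(Ayaan) = 0.0191  [exponent -3.9380]
Difference = 0.5602 − 0.0191 = 0.5411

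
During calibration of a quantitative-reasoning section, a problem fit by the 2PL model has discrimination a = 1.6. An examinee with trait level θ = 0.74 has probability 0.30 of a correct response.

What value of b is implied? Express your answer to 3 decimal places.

P(θ) = 1 / (1 + exp(−a(θ − b)))
logit(0.30) = ln(0.30/0.70) = -0.8473
b = θ − logit/(a) = 0.74 − (-0.8473)/1.6000 = 1.2696

1.270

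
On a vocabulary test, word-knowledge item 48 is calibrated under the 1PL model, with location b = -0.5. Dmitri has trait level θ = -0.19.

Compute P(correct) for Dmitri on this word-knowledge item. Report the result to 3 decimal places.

P(θ) = 1 / (1 + exp(−(θ − b)))
Exponent: (-0.19 − (-0.5)) = 0.3100
1/(1 + e^{-0.3100}) = 0.5769
P = 0.5769

0.577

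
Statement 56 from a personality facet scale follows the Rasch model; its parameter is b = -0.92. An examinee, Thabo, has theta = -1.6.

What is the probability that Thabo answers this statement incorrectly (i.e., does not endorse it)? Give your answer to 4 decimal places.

0.6637

P(theta) = 1 / (1 + exp(−(theta − b)))
Exponent: (-1.6 − (-0.92)) = -0.6800
1/(1 + e^{0.6800}) = 0.3363
P = 0.3363
P(incorrect) = 1 − 0.3363 = 0.6637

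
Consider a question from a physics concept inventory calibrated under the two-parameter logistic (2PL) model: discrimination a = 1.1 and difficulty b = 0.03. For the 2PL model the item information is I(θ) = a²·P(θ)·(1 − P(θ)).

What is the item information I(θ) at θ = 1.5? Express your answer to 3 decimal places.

P = 1/(1+e^{-1.6170}) = 0.8344
P(1−P) = 0.8344 × 0.1656 = 0.1382
I = a² × P(1−P) = 1.1² × 0.1382 = 0.16721

0.167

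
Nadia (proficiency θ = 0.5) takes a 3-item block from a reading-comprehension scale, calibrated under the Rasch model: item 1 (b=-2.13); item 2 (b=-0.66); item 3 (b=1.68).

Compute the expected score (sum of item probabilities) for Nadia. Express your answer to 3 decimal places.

P(θ) = 1 / (1 + exp(−(θ − b)))
P_1 = 1/(1+e^{-2.6300}) = 0.9328
P_2 = 1/(1+e^{-1.1600}) = 0.7613
P_3 = 1/(1+e^{1.1800}) = 0.2351
E[score] = 0.9328 + 0.7613 + 0.2351 = 1.9292

1.929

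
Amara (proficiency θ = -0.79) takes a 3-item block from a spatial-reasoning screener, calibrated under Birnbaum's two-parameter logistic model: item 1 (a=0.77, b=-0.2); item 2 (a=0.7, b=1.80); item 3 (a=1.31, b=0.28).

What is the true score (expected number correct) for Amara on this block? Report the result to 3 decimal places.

0.726

P(θ) = 1 / (1 + exp(−a(θ − b)))
P_1 = 1/(1+e^{0.4543}) = 0.3883
P_2 = 1/(1+e^{1.8130}) = 0.1403
P_3 = 1/(1+e^{1.4017}) = 0.1975
E[score] = 0.3883 + 0.1403 + 0.1975 = 0.7262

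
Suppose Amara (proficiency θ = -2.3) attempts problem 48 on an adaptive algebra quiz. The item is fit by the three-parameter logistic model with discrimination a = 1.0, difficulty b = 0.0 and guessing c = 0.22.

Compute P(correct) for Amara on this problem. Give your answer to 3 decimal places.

0.291

P(θ) = c + (1 − c) · 1 / (1 + exp(−a(θ − b)))
Exponent: 1.0 × (-2.3 − 0.0) = -2.3000
1/(1 + e^{2.3000}) = 0.0911
P = 0.22 + 0.78 × 0.0911 = 0.2911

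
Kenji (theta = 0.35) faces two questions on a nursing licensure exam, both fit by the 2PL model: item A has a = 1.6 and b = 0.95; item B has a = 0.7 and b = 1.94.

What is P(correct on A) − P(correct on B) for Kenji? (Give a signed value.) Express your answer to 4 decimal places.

P(theta) = 1 / (1 + exp(−a(theta − b)))
P_A = 0.2769
P_B = 0.2473
P_A − P_B = 0.0296

0.0296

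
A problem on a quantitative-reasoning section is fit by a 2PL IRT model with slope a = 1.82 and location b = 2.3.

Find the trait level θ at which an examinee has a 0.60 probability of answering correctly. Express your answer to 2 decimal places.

P(θ) = 1 / (1 + exp(−a(θ − b)))
logit = ln(0.6000/0.4000) = 0.4055
θ = b + logit/(a) = 2.3 + 0.4055/1.8200 = 2.5228

2.52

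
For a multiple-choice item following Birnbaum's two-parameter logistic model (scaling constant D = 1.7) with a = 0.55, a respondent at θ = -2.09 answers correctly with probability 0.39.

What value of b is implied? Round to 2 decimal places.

P(θ) = 1 / (1 + exp(−D·a(θ − b)))
logit(0.39) = ln(0.39/0.61) = -0.4473
b = θ − logit/(1.7·a) = -2.09 − (-0.4473)/0.9350 = -1.6116

-1.61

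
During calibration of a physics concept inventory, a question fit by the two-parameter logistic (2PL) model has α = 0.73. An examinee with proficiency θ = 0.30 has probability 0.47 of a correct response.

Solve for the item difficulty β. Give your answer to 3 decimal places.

P(θ) = 1 / (1 + exp(−α(θ − β)))
logit(0.47) = ln(0.47/0.53) = -0.1201
β = θ − logit/(α) = 0.30 − (-0.1201)/0.7300 = 0.4646

0.465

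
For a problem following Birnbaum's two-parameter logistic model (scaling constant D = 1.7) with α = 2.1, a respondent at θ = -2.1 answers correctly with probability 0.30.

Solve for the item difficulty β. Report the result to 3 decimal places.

P(θ) = 1 / (1 + exp(−D·α(θ − β)))
logit(0.30) = ln(0.30/0.70) = -0.8473
β = θ − logit/(1.7·α) = -2.1 − (-0.8473)/3.5700 = -1.8627

-1.863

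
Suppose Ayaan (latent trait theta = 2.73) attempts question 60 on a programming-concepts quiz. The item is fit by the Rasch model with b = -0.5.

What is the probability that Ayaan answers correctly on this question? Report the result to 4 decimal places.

P(theta) = 1 / (1 + exp(−(theta − b)))
Exponent: (2.73 − (-0.5)) = 3.2300
1/(1 + e^{-3.2300}) = 0.9619
P = 0.9619

0.9619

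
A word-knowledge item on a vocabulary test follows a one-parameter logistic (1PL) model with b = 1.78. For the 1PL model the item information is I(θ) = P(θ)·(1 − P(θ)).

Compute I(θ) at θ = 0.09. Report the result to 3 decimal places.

0.132

P = 1/(1+e^{1.6900}) = 0.1558
P(1−P) = 0.1558 × 0.8442 = 0.1315
I = P(1−P) = 0.13151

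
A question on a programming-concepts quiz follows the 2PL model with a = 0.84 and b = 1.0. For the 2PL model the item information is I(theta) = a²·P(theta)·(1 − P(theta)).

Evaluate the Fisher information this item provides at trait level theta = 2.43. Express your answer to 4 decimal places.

0.1254

P = 1/(1+e^{-1.2012}) = 0.7687
P(1−P) = 0.7687 × 0.2313 = 0.1778
I = a² × P(1−P) = 0.84² × 0.1778 = 0.12544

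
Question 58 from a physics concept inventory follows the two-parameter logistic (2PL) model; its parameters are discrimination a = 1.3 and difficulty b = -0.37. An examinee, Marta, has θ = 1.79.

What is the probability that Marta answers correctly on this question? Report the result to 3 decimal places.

P(θ) = 1 / (1 + exp(−a(θ − b)))
Exponent: 1.3 × (1.79 − (-0.37)) = 2.8080
1/(1 + e^{-2.8080}) = 0.9431

0.943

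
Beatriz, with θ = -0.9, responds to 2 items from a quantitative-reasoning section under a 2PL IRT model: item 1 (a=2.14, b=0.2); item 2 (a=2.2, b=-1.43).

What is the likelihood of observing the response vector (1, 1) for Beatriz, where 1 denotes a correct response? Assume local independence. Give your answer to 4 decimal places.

0.0661

P(θ) = 1 / (1 + exp(−a(θ − b)))
P_1 = 1/(1+e^{2.3540}) = 0.0867
P_2 = 1/(1+e^{-1.1660}) = 0.7624
L = P_1 × P_2 = 0.0867 × 0.7624 = 0.06614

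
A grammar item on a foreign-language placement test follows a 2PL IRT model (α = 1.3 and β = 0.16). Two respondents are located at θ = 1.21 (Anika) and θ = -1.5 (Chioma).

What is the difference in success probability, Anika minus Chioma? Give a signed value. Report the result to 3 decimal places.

P(θ) = 1 / (1 + exp(−α(θ − β)))
P(Anika) = 0.7966  [exponent 1.3650]
P(Chioma) = 0.1036  [exponent -2.1580]
Difference = 0.7966 − 0.1036 = 0.6930

0.693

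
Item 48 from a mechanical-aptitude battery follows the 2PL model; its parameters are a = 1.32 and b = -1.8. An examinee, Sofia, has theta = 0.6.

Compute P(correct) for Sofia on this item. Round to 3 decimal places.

0.960

P(theta) = 1 / (1 + exp(−a(theta − b)))
Exponent: 1.32 × (0.6 − (-1.8)) = 3.1680
1/(1 + e^{-3.1680}) = 0.9596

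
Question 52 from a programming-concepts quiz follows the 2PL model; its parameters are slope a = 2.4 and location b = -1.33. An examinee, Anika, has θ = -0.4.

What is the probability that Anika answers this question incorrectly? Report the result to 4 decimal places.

P(θ) = 1 / (1 + exp(−a(θ − b)))
Exponent: 2.4 × (-0.4 − (-1.33)) = 2.2320
1/(1 + e^{-2.2320}) = 0.9031
P(incorrect) = 1 − 0.9031 = 0.0969

0.0969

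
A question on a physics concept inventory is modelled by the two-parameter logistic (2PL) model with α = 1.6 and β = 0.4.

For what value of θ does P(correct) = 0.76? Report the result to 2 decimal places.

P(θ) = 1 / (1 + exp(−α(θ − β)))
logit = ln(0.7600/0.2400) = 1.1527
θ = β + logit/(α) = 0.4 + 1.1527/1.6000 = 1.1204

1.12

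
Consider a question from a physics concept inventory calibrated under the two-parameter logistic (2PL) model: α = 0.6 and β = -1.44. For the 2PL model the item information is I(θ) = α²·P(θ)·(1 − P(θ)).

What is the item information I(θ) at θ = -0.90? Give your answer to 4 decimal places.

0.0877

P = 1/(1+e^{-0.3240}) = 0.5803
P(1−P) = 0.5803 × 0.4197 = 0.2436
I = α² × P(1−P) = 0.6² × 0.2436 = 0.08768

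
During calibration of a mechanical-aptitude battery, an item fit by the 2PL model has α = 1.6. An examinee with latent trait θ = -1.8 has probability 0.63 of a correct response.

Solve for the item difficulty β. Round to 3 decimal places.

-2.133

P(θ) = 1 / (1 + exp(−α(θ − β)))
logit(0.63) = ln(0.63/0.37) = 0.5322
β = θ − logit/(α) = -1.8 − 0.5322/1.6000 = -2.1326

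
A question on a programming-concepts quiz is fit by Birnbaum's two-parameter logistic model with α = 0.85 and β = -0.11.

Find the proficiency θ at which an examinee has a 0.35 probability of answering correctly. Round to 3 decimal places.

P(θ) = 1 / (1 + exp(−α(θ − β)))
logit = ln(0.3500/0.6500) = -0.6190
θ = β + logit/(α) = -0.11 + (-0.6190)/0.8500 = -0.8383

-0.838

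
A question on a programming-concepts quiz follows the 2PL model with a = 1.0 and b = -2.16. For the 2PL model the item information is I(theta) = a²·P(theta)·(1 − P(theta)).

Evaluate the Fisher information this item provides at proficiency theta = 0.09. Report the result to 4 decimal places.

0.0863

P = 1/(1+e^{-2.2500}) = 0.9047
P(1−P) = 0.9047 × 0.0953 = 0.0863
I = a² × P(1−P) = 1.0² × 0.0863 = 0.08626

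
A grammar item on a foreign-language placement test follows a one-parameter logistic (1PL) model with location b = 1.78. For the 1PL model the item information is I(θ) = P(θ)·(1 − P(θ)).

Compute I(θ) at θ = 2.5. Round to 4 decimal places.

P = 1/(1+e^{-0.7200}) = 0.6726
P(1−P) = 0.6726 × 0.3274 = 0.2202
I = P(1−P) = 0.22021

0.2202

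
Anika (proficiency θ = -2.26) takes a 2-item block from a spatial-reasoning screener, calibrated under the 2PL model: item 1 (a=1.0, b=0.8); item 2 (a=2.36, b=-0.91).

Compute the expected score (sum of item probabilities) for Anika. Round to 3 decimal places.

P(θ) = 1 / (1 + exp(−a(θ − b)))
P_1 = 1/(1+e^{3.0600}) = 0.0448
P_2 = 1/(1+e^{3.1860}) = 0.0397
E[score] = 0.0448 + 0.0397 = 0.0845

0.084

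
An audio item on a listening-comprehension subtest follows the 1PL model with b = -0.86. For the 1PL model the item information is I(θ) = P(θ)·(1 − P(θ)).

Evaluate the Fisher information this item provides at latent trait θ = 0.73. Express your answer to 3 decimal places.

0.141

P = 1/(1+e^{-1.5900}) = 0.8306
P(1−P) = 0.8306 × 0.1694 = 0.1407
I = P(1−P) = 0.14069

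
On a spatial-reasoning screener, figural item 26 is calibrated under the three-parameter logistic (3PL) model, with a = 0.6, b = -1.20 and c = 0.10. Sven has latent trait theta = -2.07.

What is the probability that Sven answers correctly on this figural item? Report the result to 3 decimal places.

0.435

P(theta) = c + (1 − c) · 1 / (1 + exp(−a(theta − b)))
Exponent: 0.6 × (-2.07 − (-1.20)) = -0.5220
1/(1 + e^{0.5220}) = 0.3724
P = 0.10 + 0.90 × 0.3724 = 0.4351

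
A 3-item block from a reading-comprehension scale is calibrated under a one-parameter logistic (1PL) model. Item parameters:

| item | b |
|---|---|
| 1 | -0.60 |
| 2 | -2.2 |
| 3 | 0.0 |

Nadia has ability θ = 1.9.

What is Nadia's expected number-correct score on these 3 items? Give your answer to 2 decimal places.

P(θ) = 1 / (1 + exp(−(θ − b)))
P_1 = 1/(1+e^{-2.5000}) = 0.9241
P_2 = 1/(1+e^{-4.1000}) = 0.9837
P_3 = 1/(1+e^{-1.9000}) = 0.8699
E[score] = 0.9241 + 0.9837 + 0.8699 = 2.7777

2.78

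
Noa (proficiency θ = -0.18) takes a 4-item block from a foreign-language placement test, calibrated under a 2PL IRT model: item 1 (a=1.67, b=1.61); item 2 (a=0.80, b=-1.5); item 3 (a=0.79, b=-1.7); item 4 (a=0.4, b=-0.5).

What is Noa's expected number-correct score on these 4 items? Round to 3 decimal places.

2.090

P(θ) = 1 / (1 + exp(−a(θ − b)))
P_1 = 1/(1+e^{2.9893}) = 0.0479
P_2 = 1/(1+e^{-1.0560}) = 0.7419
P_3 = 1/(1+e^{-1.2008}) = 0.7687
P_4 = 1/(1+e^{-0.1280}) = 0.5320
E[score] = 0.0479 + 0.7419 + 0.7687 + 0.5320 = 2.0905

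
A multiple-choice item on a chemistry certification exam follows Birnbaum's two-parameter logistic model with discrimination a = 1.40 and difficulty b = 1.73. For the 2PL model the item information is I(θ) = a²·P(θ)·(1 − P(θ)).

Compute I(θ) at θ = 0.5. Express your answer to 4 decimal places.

P = 1/(1+e^{1.7220}) = 0.1516
P(1−P) = 0.1516 × 0.8484 = 0.1286
I = a² × P(1−P) = 1.40² × 0.1286 = 0.25211

0.2521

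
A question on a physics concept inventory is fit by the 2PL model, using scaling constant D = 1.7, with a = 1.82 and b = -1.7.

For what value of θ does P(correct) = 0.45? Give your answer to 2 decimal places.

P(θ) = 1 / (1 + exp(−D·a(θ − b)))
logit = ln(0.4500/0.5500) = -0.2007
θ = b + logit/(1.7·a) = -1.7 + (-0.2007)/3.0940 = -1.7649

-1.76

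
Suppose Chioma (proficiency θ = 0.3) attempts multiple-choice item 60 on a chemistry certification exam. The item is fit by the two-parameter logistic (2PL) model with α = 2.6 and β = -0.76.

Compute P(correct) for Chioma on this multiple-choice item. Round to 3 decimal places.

0.940

P(θ) = 1 / (1 + exp(−α(θ − β)))
Exponent: 2.6 × (0.3 − (-0.76)) = 2.7560
1/(1 + e^{-2.7560}) = 0.9403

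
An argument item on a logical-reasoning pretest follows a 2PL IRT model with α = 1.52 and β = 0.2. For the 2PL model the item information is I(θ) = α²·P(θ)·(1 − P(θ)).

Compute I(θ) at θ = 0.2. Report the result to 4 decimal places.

0.5776

P = 1/(1+e^{0.0000}) = 0.5000
P(1−P) = 0.5000 × 0.5000 = 0.2500
I = α² × P(1−P) = 1.52² × 0.2500 = 0.57760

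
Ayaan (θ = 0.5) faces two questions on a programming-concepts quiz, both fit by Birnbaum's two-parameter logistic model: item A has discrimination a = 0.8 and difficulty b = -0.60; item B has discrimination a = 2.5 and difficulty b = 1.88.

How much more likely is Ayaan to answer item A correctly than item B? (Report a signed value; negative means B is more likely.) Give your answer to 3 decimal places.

P(θ) = 1 / (1 + exp(−a(θ − b)))
P_A = 0.7068
P_B = 0.0308
P_A − P_B = 0.6761

0.676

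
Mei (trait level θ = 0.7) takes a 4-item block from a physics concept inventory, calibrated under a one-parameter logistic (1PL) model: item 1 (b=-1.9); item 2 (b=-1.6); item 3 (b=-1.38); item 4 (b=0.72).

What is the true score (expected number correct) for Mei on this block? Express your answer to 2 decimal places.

P(θ) = 1 / (1 + exp(−(θ − b)))
P_1 = 1/(1+e^{-2.6000}) = 0.9309
P_2 = 1/(1+e^{-2.3000}) = 0.9089
P_3 = 1/(1+e^{-2.0800}) = 0.8889
P_4 = 1/(1+e^{0.0200}) = 0.4950
E[score] = 0.9309 + 0.9089 + 0.8889 + 0.4950 = 3.2237

3.22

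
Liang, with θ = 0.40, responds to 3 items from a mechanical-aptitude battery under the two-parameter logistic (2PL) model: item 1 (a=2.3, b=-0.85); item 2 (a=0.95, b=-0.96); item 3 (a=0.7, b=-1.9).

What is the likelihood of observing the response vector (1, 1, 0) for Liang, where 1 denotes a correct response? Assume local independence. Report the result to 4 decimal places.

0.1237

P(θ) = 1 / (1 + exp(−a(θ − b)))
P_1 = 1/(1+e^{-2.8750}) = 0.9466
P_2 = 1/(1+e^{-1.2920}) = 0.7845
P_3 = 1/(1+e^{-1.6100}) = 0.8334
L = P_1 × P_2 × (1−P_3) = 0.9466 × 0.7845 × 0.1666 = 0.12371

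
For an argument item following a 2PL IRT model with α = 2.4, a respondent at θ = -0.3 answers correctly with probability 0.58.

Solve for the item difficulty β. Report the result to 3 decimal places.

P(θ) = 1 / (1 + exp(−α(θ − β)))
logit(0.58) = ln(0.58/0.42) = 0.3228
β = θ − logit/(α) = -0.3 − 0.3228/2.4000 = -0.4345

-0.434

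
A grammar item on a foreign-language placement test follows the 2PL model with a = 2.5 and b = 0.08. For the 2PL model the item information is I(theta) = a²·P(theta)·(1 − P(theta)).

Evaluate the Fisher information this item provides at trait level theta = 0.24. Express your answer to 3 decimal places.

1.502

P = 1/(1+e^{-0.4000}) = 0.5987
P(1−P) = 0.5987 × 0.4013 = 0.2403
I = a² × P(1−P) = 2.5² × 0.2403 = 1.50163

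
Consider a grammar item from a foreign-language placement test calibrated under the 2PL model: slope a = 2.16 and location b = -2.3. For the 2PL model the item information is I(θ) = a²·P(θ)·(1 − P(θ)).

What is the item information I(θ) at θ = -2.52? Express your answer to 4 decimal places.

1.1030

P = 1/(1+e^{0.4752}) = 0.3834
P(1−P) = 0.3834 × 0.6166 = 0.2364
I = a² × P(1−P) = 2.16² × 0.2364 = 1.10295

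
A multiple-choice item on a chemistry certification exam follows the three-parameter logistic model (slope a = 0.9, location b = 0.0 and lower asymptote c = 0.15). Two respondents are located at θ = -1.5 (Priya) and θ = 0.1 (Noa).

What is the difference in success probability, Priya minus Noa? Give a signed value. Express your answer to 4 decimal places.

-0.2691

P(θ) = c + (1 − c) · 1 / (1 + exp(−a(θ − b)))
P(Priya) = 0.3250  [exponent -1.3500]
P(Noa) = 0.5941  [exponent 0.0900]
Difference = 0.3250 − 0.5941 = -0.2691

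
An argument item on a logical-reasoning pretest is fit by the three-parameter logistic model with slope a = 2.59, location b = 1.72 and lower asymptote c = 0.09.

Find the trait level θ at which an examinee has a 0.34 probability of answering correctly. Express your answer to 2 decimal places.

P(θ) = c + (1 − c) · 1 / (1 + exp(−a(θ − b)))
Remove guessing floor: (0.34 − 0.09)/(1 − 0.09) = 0.2747
logit = ln(0.2747/0.7253) = -0.9708
θ = b + logit/(a) = 1.72 + (-0.9708)/2.5900 = 1.3452

1.35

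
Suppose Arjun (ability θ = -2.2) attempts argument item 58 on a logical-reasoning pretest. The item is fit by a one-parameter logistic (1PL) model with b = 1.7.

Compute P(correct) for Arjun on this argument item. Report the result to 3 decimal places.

P(θ) = 1 / (1 + exp(−(θ − b)))
Exponent: (-2.2 − 1.7) = -3.9000
1/(1 + e^{3.9000}) = 0.0198
P = 0.0198

0.020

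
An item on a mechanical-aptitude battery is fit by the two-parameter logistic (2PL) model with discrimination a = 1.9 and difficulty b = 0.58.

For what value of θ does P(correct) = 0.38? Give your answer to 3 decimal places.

0.322

P(θ) = 1 / (1 + exp(−a(θ − b)))
logit = ln(0.3800/0.6200) = -0.4895
θ = b + logit/(a) = 0.58 + (-0.4895)/1.9000 = 0.3223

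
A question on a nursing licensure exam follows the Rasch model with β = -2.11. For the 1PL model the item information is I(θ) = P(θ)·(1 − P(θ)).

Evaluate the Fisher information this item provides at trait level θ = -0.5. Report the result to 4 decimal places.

0.1388

P = 1/(1+e^{-1.6100}) = 0.8334
P(1−P) = 0.8334 × 0.1666 = 0.1388
I = P(1−P) = 0.13884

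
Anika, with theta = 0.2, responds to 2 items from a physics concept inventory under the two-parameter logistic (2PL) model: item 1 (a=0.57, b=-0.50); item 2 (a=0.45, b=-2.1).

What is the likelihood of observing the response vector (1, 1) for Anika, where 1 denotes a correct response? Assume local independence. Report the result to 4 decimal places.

P(theta) = 1 / (1 + exp(−a(theta − b)))
P_1 = 1/(1+e^{-0.3990}) = 0.5984
P_2 = 1/(1+e^{-1.0350}) = 0.7379
L = P_1 × P_2 = 0.5984 × 0.7379 = 0.44158

0.4416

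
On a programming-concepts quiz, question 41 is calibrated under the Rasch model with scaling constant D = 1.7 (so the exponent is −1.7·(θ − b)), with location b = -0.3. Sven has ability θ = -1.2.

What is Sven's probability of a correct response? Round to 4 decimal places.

0.1780

P(θ) = 1 / (1 + exp(−D·(θ − b)))
Exponent: 1.7 × (-1.2 − (-0.3)) = -1.5300
1/(1 + e^{1.5300}) = 0.1780
P = 0.1780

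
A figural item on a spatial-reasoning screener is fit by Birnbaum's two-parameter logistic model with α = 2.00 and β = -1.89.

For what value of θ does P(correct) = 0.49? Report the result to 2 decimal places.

-1.91

P(θ) = 1 / (1 + exp(−α(θ − β)))
logit = ln(0.4900/0.5100) = -0.0400
θ = β + logit/(α) = -1.89 + (-0.0400)/2.0000 = -1.9100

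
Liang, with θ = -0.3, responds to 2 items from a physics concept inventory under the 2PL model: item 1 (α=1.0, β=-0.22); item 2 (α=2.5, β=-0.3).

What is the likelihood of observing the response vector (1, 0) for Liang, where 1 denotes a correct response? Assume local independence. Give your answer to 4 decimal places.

0.2400

P(θ) = 1 / (1 + exp(−α(θ − β)))
P_1 = 1/(1+e^{0.0800}) = 0.4800
P_2 = 1/(1+e^{0.0000}) = 0.5000
L = P_1 × (1−P_2) = 0.4800 × 0.5000 = 0.24001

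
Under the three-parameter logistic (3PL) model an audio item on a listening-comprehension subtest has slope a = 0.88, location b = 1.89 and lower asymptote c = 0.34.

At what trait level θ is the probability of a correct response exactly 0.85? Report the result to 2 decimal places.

P(θ) = c + (1 − c) · 1 / (1 + exp(−a(θ − b)))
Remove guessing floor: (0.85 − 0.34)/(1 − 0.34) = 0.7727
logit = ln(0.7727/0.2273) = 1.2238
θ = b + logit/(a) = 1.89 + 1.2238/0.8800 = 3.2807

3.28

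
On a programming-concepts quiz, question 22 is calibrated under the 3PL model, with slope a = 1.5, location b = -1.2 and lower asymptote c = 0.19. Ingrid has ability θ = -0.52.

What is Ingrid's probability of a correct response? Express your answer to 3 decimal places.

0.785

P(θ) = c + (1 − c) · 1 / (1 + exp(−a(θ − b)))
Exponent: 1.5 × (-0.52 − (-1.2)) = 1.0200
1/(1 + e^{-1.0200}) = 0.7350
P = 0.19 + 0.81 × 0.7350 = 0.7853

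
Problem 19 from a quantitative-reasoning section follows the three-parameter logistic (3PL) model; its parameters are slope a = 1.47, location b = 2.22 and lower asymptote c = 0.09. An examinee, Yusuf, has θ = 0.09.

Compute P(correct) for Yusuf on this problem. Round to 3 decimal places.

P(θ) = c + (1 − c) · 1 / (1 + exp(−a(θ − b)))
Exponent: 1.47 × (0.09 − 2.22) = -3.1311
1/(1 + e^{3.1311}) = 0.0418
P = 0.09 + 0.91 × 0.0418 = 0.1281

0.128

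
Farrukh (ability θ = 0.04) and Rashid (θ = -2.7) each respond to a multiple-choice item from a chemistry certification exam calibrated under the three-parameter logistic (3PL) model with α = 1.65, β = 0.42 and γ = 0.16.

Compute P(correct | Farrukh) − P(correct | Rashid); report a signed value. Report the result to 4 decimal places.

0.2876

P(θ) = γ + (1 − γ) · 1 / (1 + exp(−α(θ − β)))
P(Farrukh) = 0.4525  [exponent -0.6270]
P(Rashid) = 0.1649  [exponent -5.1480]
Difference = 0.4525 − 0.1649 = 0.2876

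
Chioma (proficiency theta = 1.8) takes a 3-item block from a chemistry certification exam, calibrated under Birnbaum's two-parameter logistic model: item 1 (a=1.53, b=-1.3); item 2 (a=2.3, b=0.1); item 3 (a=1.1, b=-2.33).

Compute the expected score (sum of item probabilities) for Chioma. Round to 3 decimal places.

2.961

P(theta) = 1 / (1 + exp(−a(theta − b)))
P_1 = 1/(1+e^{-4.7430}) = 0.9914
P_2 = 1/(1+e^{-3.9100}) = 0.9804
P_3 = 1/(1+e^{-4.5430}) = 0.9895
E[score] = 0.9914 + 0.9804 + 0.9895 = 2.9612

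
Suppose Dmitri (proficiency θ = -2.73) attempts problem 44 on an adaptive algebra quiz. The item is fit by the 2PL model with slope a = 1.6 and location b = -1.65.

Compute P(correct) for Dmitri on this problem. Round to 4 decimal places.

P(θ) = 1 / (1 + exp(−a(θ − b)))
Exponent: 1.6 × (-2.73 − (-1.65)) = -1.7280
1/(1 + e^{1.7280}) = 0.1508

0.1508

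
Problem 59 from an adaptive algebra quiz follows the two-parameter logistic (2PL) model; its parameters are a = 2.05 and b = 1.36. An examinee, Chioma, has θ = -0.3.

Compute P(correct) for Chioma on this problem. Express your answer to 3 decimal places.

0.032

P(θ) = 1 / (1 + exp(−a(θ − b)))
Exponent: 2.05 × (-0.3 − 1.36) = -3.4030
1/(1 + e^{3.4030}) = 0.0322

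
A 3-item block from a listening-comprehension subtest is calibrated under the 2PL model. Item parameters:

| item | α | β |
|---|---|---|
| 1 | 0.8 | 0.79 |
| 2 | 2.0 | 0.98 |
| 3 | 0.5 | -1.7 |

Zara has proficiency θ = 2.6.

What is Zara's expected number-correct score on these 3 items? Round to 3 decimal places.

2.668

P(θ) = 1 / (1 + exp(−α(θ − β)))
P_1 = 1/(1+e^{-1.4480}) = 0.8097
P_2 = 1/(1+e^{-3.2400}) = 0.9623
P_3 = 1/(1+e^{-2.1500}) = 0.8957
E[score] = 0.8097 + 0.9623 + 0.8957 = 2.6677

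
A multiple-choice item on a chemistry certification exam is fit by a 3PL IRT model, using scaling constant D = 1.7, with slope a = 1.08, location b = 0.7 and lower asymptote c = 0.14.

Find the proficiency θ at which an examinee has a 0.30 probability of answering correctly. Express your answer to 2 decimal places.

P(θ) = c + (1 − c) · 1 / (1 + exp(−D·a(θ − b)))
Remove guessing floor: (0.30 − 0.14)/(1 − 0.14) = 0.1860
logit = ln(0.1860/0.8140) = -1.4759
θ = b + logit/(1.7·a) = 0.7 + (-1.4759)/1.8360 = -0.1039

-0.10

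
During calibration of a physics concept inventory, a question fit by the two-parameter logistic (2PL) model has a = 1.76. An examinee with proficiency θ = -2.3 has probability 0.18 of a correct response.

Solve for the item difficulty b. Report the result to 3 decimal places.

-1.438

P(θ) = 1 / (1 + exp(−a(θ − b)))
logit(0.18) = ln(0.18/0.82) = -1.5163
b = θ − logit/(a) = -2.3 − (-1.5163)/1.7600 = -1.4384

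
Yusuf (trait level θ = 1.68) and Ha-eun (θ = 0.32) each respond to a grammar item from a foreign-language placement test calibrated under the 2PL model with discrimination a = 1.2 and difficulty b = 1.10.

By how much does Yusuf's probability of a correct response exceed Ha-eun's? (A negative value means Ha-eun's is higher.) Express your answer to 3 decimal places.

0.386

P(θ) = 1 / (1 + exp(−a(θ − b)))
P(Yusuf) = 0.6673  [exponent 0.6960]
P(Ha-eun) = 0.2817  [exponent -0.9360]
Difference = 0.6673 − 0.2817 = 0.3856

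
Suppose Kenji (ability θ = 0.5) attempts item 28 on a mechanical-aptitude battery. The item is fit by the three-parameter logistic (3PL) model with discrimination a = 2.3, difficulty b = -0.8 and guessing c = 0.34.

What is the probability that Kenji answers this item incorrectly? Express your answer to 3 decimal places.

0.032

P(θ) = c + (1 − c) · 1 / (1 + exp(−a(θ − b)))
Exponent: 2.3 × (0.5 − (-0.8)) = 2.9900
1/(1 + e^{-2.9900}) = 0.9521
P = 0.34 + 0.66 × 0.9521 = 0.9684
P(incorrect) = 1 − 0.9684 = 0.0316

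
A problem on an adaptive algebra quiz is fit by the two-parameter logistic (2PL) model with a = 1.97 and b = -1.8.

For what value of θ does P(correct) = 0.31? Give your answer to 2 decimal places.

-2.21

P(θ) = 1 / (1 + exp(−a(θ − b)))
logit = ln(0.3100/0.6900) = -0.8001
θ = b + logit/(a) = -1.8 + (-0.8001)/1.9700 = -2.2062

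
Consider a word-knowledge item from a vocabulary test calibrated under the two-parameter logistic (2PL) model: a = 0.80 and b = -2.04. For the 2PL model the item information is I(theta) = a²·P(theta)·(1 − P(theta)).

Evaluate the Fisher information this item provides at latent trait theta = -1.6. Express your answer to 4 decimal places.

P = 1/(1+e^{-0.3520}) = 0.5871
P(1−P) = 0.5871 × 0.4129 = 0.2424
I = a² × P(1−P) = 0.80² × 0.2424 = 0.15514

0.1551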